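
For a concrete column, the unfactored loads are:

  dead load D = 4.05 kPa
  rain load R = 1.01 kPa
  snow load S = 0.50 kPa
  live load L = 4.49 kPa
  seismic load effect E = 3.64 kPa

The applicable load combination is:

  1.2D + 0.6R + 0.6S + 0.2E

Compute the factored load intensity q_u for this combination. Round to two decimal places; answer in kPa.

1.2(4.05) + 0.6(1.01) + 0.6(0.50) + 0.2(3.64) = 6.49
q_u = 6.49 kPa.

6.49 kPa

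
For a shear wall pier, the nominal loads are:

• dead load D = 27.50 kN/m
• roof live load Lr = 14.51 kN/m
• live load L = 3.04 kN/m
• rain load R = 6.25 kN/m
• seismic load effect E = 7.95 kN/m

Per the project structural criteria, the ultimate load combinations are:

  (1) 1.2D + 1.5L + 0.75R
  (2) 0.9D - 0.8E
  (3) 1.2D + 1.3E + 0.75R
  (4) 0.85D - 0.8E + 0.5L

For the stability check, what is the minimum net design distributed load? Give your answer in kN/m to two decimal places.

(1) 1.2(27.50) + 1.5(3.04) + 0.75(6.25) = 33.00 + 4.56 + 4.69 = 42.25
(2) 0.9(27.50) - 0.8(7.95) = 24.75 - 6.36 = 18.39
(3) 1.2(27.50) + 1.3(7.95) + 0.75(6.25) = 48.02
(4) 0.85(27.50) - 0.8(7.95) + 0.5(3.04) = 23.38 - 6.36 + 1.52 = 18.54
Combination 2 gives the minimum: 18.39 kN/m.

18.39 kN/m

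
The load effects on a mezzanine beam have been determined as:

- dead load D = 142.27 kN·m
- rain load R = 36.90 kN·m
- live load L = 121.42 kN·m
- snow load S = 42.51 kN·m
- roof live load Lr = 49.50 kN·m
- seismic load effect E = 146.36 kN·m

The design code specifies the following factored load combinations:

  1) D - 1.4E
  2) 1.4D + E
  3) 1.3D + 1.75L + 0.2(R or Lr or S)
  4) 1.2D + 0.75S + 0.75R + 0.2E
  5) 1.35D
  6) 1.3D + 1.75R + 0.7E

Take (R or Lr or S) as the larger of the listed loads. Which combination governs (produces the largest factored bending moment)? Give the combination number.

(R or Lr or S) → Lr = 49.50 kN·m.
1) 1.0(142.27) - 1.4(146.36) = -62.63
2) 1.4(142.27) + 1.0(146.36) = 345.54
3) 1.3(142.27) + 1.75(121.42) + 0.2(49.50) = 407.34
4) 1.2(142.27) + 0.75(42.51) + 0.75(36.90) + 0.2(146.36) = 259.55
5) 1.35(142.27) = 192.06
6) 1.3(142.27) + 1.75(36.90) + 0.7(146.36) = 351.98
The largest value is 407.34 kN·m from combination 3.

Combination 3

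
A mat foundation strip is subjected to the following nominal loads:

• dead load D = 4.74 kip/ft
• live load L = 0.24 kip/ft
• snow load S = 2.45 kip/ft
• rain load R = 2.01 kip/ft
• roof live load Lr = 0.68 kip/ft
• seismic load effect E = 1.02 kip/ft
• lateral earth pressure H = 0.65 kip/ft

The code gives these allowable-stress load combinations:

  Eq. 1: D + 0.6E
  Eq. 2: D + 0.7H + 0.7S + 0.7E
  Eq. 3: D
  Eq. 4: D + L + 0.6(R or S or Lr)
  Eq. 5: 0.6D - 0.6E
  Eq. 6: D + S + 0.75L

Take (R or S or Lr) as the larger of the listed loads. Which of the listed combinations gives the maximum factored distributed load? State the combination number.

Combination 2

(R or S or Lr) → S = 2.45 kip/ft.
Eq. 1: 1.0(4.74) + 0.6(1.02) = 5.35
Eq. 2: 1.0(4.74) + 0.7(0.65) + 0.7(2.45) + 0.7(1.02) = 7.62
Eq. 3: 1.0(4.74) = 4.74
Eq. 4: 1.0(4.74) + 1.0(0.24) + 0.6(2.45) = 6.45
Eq. 5: 0.6(4.74) - 0.6(1.02) = 2.23
Eq. 6: 1.0(4.74) + 1.0(2.45) + 0.75(0.24) = 7.37
The largest value is 7.62 kip/ft from combination 2.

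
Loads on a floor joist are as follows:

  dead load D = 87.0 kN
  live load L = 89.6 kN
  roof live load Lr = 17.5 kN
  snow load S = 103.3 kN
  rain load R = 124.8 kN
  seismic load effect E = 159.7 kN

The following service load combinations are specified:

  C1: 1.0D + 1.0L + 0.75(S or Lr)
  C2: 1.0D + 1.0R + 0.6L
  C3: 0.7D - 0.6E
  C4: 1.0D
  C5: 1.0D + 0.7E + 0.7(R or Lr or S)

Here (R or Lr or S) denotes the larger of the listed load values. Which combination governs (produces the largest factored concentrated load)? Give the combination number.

Combination 5

(S or Lr) → S = 103.3 kN; (R or Lr or S) → R = 124.8 kN.
C1: 1.0(87.0) + 1.0(89.6) + 0.75(103.3) = 87.00 + 89.60 + 77.48 = 254.08
C2: 1.0(87.0) + 1.0(124.8) + 0.6(89.6) = 87.00 + 124.80 + 53.76 = 265.56
C3: 0.7(87.0) - 0.6(159.7) = 60.90 - 95.82 = -34.92
C4: 1.0(87.0) = 87.00
C5: 1.0(87.0) + 0.7(159.7) + 0.7(124.8) = 87.00 + 111.79 + 87.36 = 286.15
The largest value is 286.15 kN from combination 5.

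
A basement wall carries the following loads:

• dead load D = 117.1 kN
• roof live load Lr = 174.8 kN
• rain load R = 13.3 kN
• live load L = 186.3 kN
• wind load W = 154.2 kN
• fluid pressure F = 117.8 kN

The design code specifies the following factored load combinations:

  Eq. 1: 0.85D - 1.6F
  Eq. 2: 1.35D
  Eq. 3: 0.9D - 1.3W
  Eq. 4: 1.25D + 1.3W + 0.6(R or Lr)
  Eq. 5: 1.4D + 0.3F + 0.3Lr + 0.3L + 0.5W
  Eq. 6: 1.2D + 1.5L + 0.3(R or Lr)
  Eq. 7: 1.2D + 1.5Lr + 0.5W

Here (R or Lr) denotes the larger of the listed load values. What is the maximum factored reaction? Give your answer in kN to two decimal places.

(R or Lr) → Lr = 174.8 kN.
Eq. 1: 0.85(117.1) - 1.6(117.8) = -88.95
Eq. 2: 1.35(117.1) = 158.09
Eq. 3: 0.9(117.1) - 1.3(154.2) = 105.39 - 200.46 = -95.07
Eq. 4: 1.25(117.1) + 1.3(154.2) + 0.6(174.8) = 146.38 + 200.46 + 104.88 = 451.72
Eq. 5: 1.4(117.1) + 0.3(117.8) + 0.3(174.8) + 0.3(186.3) + 0.5(154.2) = 163.94 + 35.34 + 52.44 + 55.89 + 77.10 = 384.71
Eq. 6: 1.2(117.1) + 1.5(186.3) + 0.3(174.8) = 140.52 + 279.45 + 52.44 = 472.41
Eq. 7: 1.2(117.1) + 1.5(174.8) + 0.5(154.2) = 140.52 + 262.20 + 77.10 = 479.82
Maximum is from combination 7.

479.82 kN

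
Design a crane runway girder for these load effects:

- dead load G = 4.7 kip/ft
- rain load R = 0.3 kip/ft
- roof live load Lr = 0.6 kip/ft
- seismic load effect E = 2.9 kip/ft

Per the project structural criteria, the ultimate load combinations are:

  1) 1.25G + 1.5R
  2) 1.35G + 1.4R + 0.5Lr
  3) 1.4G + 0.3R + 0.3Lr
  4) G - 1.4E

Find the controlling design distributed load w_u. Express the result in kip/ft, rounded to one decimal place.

1) 1.25(4.7) + 1.5(0.3) = 6.3
2) 1.35(4.7) + 1.4(0.3) + 0.5(0.6) = 7.1
3) 1.4(4.7) + 0.3(0.3) + 0.3(0.6) = 6.6 + 0.1 + 0.2 = 6.9
4) 1.0(4.7) - 1.4(2.9) = 4.7 - 4.1 = 0.6
Combination 2 governs: w_u = 7.1 kip/ft.

7.1 kip/ft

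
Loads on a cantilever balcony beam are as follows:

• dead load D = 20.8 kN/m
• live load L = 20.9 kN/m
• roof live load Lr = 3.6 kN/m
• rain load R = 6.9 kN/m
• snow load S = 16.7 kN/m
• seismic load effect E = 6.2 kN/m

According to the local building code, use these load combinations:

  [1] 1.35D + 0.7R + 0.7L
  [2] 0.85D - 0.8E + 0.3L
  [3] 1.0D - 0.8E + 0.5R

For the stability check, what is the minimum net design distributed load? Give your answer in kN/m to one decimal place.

[1] 1.35(20.8) + 0.7(6.9) + 0.7(20.9) = 28.1 + 4.8 + 14.6 = 47.5
[2] 0.85(20.8) - 0.8(6.2) + 0.3(20.9) = 17.7 - 5.0 + 6.3 = 19.0
[3] 1.0(20.8) - 0.8(6.2) + 0.5(6.9) = 20.8 - 5.0 + 3.5 = 19.3
Combination 2 gives the minimum: 19.0 kN/m.

19.0 kN/m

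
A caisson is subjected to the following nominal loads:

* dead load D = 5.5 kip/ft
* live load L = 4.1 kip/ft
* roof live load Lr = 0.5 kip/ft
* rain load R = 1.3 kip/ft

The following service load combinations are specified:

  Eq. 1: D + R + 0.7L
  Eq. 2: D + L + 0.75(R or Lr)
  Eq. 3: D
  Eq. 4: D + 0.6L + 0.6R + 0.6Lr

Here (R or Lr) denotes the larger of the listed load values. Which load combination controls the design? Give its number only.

Combination 2

(R or Lr) → R = 1.3 kip/ft.
Eq. 1: 1.0(5.5) + 1.0(1.3) + 0.7(4.1) = 5.50 + 1.30 + 2.87 = 9.67
Eq. 2: 1.0(5.5) + 1.0(4.1) + 0.75(1.3) = 5.50 + 4.10 + 0.98 = 10.58
Eq. 3: 1.0(5.5) = 5.50
Eq. 4: 1.0(5.5) + 0.6(4.1) + 0.6(1.3) + 0.6(0.5) = 5.50 + 2.46 + 0.78 + 0.30 = 9.04
The largest value is 10.58 kip/ft from combination 2.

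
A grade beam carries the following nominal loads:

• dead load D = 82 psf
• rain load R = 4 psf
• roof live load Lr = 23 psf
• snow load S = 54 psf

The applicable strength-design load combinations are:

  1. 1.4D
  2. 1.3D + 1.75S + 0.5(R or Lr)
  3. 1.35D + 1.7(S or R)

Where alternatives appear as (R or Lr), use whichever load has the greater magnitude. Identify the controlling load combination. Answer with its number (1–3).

(R or Lr) → Lr = 23 psf; (S or R) → S = 54 psf.
1. 1.4(82) = 114.80
2. 1.3(82) + 1.75(54) + 0.5(23) = 106.60 + 94.50 + 11.50 = 212.60
3. 1.35(82) + 1.7(54) = 110.70 + 91.80 = 202.50
The largest value is 212.60 psf from combination 2.

Combination 2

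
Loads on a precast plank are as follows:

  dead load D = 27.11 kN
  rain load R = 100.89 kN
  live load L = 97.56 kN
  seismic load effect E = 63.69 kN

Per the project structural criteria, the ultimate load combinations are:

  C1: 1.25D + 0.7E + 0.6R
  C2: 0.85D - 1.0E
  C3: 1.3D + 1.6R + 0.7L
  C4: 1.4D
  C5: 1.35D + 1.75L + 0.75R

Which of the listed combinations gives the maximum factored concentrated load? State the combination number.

Combination 5

C1: 1.25(27.11) + 0.7(63.69) + 0.6(100.89) = 139.00
C2: 0.85(27.11) - 1.0(63.69) = -40.65
C3: 1.3(27.11) + 1.6(100.89) + 0.7(97.56) = 264.96
C4: 1.4(27.11) = 37.95
C5: 1.35(27.11) + 1.75(97.56) + 0.75(100.89) = 283.00
The largest value is 283.00 kN from combination 5.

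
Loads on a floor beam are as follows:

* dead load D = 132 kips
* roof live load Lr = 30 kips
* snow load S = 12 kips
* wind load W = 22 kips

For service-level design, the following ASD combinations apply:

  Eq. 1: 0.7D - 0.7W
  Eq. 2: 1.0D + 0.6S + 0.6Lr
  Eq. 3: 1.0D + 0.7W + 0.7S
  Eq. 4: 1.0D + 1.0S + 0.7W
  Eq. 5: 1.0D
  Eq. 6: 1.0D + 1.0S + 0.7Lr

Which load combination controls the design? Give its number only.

Combination 6

Eq. 1: 0.7(132) - 0.7(22) = 92.40 - 15.40 = 77.00
Eq. 2: 1.0(132) + 0.6(12) + 0.6(30) = 132.00 + 7.20 + 18.00 = 157.20
Eq. 3: 1.0(132) + 0.7(22) + 0.7(12) = 132.00 + 15.40 + 8.40 = 155.80
Eq. 4: 1.0(132) + 1.0(12) + 0.7(22) = 132.00 + 12.00 + 15.40 = 159.40
Eq. 5: 1.0(132) = 132.00
Eq. 6: 1.0(132) + 1.0(12) + 0.7(30) = 132.00 + 12.00 + 21.00 = 165.00
The largest value is 165.00 kips from combination 6.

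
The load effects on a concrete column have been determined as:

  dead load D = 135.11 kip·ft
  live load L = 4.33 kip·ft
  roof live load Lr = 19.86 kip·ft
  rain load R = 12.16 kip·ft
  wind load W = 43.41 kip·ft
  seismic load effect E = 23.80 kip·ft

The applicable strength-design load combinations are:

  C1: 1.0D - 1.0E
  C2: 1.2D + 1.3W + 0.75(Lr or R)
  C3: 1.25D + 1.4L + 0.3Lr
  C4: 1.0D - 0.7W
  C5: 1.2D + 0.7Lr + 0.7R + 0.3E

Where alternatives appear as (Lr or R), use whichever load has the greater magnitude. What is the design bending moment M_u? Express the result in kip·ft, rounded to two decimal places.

(Lr or R) → Lr = 19.86 kip·ft.
C1: 1.0(135.11) - 1.0(23.80) = 111.31
C2: 1.2(135.11) + 1.3(43.41) + 0.75(19.86) = 233.46
C3: 1.25(135.11) + 1.4(4.33) + 0.3(19.86) = 180.91
C4: 1.0(135.11) - 0.7(43.41) = 104.72
C5: 1.2(135.11) + 0.7(19.86) + 0.7(12.16) + 0.3(23.80) = 191.69
Maximum is from combination 2.

233.46 kip·ft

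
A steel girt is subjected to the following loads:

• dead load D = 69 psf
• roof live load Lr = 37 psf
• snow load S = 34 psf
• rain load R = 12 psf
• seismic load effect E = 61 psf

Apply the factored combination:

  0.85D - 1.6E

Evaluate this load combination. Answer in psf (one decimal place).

0.85(69) - 1.6(61) = -39.0
q_u = -39.0 psf.

-39.0 psf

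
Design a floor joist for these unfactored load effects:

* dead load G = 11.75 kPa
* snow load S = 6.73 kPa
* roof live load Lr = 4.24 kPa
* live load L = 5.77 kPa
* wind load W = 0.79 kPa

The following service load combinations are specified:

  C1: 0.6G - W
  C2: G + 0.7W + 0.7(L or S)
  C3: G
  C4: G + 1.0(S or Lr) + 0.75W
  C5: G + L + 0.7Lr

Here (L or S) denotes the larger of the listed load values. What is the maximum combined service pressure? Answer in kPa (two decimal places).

20.49 kPa

(L or S) → S = 6.73 kPa; (S or Lr) → S = 6.73 kPa.
C1: 0.6(11.75) - 1.0(0.79) = 7.05 - 0.79 = 6.26
C2: 1.0(11.75) + 0.7(0.79) + 0.7(6.73) = 11.75 + 0.55 + 4.71 = 17.01
C3: 1.0(11.75) = 11.75
C4: 1.0(11.75) + 1.0(6.73) + 0.75(0.79) = 11.75 + 6.73 + 0.59 = 19.07
C5: 1.0(11.75) + 1.0(5.77) + 0.7(4.24) = 11.75 + 5.77 + 2.97 = 20.49
Maximum is from combination 5.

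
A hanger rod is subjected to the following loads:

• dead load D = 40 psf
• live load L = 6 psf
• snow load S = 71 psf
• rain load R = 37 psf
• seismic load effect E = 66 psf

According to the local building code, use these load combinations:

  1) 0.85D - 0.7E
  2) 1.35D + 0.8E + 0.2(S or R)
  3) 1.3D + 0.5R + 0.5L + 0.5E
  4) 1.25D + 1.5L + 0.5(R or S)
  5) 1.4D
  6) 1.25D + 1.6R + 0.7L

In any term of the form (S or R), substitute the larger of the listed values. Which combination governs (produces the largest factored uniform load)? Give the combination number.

(S or R) → S = 71 psf; (R or S) → S = 71 psf.
1) 0.85(40) - 0.7(66) = 34.0 - 46.2 = -12.2
2) 1.35(40) + 0.8(66) + 0.2(71) = 54.0 + 52.8 + 14.2 = 121.0
3) 1.3(40) + 0.5(37) + 0.5(6) + 0.5(66) = 52.0 + 18.5 + 3.0 + 33.0 = 106.5
4) 1.25(40) + 1.5(6) + 0.5(71) = 50.0 + 9.0 + 35.5 = 94.5
5) 1.4(40) = 56.0
6) 1.25(40) + 1.6(37) + 0.7(6) = 50.0 + 59.2 + 4.2 = 113.4
The largest value is 121.0 psf from combination 2.

Combination 2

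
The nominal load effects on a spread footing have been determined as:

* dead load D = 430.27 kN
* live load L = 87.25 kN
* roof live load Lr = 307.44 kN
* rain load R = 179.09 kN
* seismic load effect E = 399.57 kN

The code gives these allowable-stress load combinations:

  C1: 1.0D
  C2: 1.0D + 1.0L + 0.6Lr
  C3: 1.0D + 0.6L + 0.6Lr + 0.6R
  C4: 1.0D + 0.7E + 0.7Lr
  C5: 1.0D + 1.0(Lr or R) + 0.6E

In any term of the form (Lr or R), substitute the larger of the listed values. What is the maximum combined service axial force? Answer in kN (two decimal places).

977.45 kN

(Lr or R) → Lr = 307.44 kN.
C1: 1.0(430.27) = 430.27
C2: 1.0(430.27) + 1.0(87.25) + 0.6(307.44) = 430.27 + 87.25 + 184.46 = 701.98
C3: 1.0(430.27) + 0.6(87.25) + 0.6(307.44) + 0.6(179.09) = 774.54
C4: 1.0(430.27) + 0.7(399.57) + 0.7(307.44) = 430.27 + 279.70 + 215.21 = 925.18
C5: 1.0(430.27) + 1.0(307.44) + 0.6(399.57) = 430.27 + 307.44 + 239.74 = 977.45
The controlling combination is 5, giving 977.45 kN.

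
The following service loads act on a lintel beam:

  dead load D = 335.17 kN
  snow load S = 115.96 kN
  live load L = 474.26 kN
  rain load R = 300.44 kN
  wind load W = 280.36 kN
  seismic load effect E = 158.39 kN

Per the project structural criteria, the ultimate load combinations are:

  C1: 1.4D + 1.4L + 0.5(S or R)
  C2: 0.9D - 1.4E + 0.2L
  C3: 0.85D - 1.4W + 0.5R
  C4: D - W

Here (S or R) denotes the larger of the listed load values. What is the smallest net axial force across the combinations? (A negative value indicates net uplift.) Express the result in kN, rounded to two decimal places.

(S or R) → R = 300.44 kN.
C1: 1.4(335.17) + 1.4(474.26) + 0.5(300.44) = 469.24 + 663.96 + 150.22 = 1283.42
C2: 0.9(335.17) - 1.4(158.39) + 0.2(474.26) = 174.76
C3: 0.85(335.17) - 1.4(280.36) + 0.5(300.44) = 284.89 - 392.50 + 150.22 = 42.61
C4: 1.0(335.17) - 1.0(280.36) = 335.17 - 280.36 = 54.81
Combination 3 gives the minimum: 42.61 kN.

42.61 kN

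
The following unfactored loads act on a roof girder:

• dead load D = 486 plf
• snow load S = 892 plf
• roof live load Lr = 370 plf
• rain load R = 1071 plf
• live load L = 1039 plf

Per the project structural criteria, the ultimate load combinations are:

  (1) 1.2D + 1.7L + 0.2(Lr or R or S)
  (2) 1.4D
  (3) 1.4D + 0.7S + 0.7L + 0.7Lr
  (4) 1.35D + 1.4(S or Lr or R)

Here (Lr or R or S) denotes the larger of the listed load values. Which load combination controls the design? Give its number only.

(Lr or R or S) → R = 1071 plf; (S or Lr or R) → R = 1071 plf.
(1) 1.2(486) + 1.7(1039) + 0.2(1071) = 583.20 + 1766.30 + 214.20 = 2563.70
(2) 1.4(486) = 680.40
(3) 1.4(486) + 0.7(892) + 0.7(1039) + 0.7(370) = 680.40 + 624.40 + 727.30 + 259.00 = 2291.10
(4) 1.35(486) + 1.4(1071) = 656.10 + 1499.40 = 2155.50
The largest value is 2563.70 plf from combination 1.

Combination 1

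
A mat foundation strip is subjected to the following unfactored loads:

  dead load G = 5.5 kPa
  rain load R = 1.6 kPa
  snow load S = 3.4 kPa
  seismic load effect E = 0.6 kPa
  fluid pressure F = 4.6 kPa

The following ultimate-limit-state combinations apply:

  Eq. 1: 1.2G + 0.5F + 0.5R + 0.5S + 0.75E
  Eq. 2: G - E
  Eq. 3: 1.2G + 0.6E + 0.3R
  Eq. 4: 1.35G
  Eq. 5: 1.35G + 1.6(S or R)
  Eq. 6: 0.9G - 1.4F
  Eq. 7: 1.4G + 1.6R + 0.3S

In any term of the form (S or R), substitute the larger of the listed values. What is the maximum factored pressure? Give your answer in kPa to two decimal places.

(S or R) → S = 3.4 kPa.
Eq. 1: 1.2(5.5) + 0.5(4.6) + 0.5(1.6) + 0.5(3.4) + 0.75(0.6) = 11.85
Eq. 2: 1.0(5.5) - 1.0(0.6) = 4.90
Eq. 3: 1.2(5.5) + 0.6(0.6) + 0.3(1.6) = 7.44
Eq. 4: 1.35(5.5) = 7.43
Eq. 5: 1.35(5.5) + 1.6(3.4) = 12.87
Eq. 6: 0.9(5.5) - 1.4(4.6) = -1.49
Eq. 7: 1.4(5.5) + 1.6(1.6) + 0.3(3.4) = 11.28
Combination 5 governs: p_u = 12.87 kPa.

12.87 kPa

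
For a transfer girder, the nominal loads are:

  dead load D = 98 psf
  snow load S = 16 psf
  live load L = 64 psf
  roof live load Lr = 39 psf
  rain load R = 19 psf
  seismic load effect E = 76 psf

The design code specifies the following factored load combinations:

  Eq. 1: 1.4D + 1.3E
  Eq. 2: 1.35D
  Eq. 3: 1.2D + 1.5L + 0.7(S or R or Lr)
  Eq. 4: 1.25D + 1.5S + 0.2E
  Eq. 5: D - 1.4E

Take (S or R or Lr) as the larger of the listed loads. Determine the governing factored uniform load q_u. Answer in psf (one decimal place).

(S or R or Lr) → Lr = 39 psf.
Eq. 1: 1.4(98) + 1.3(76) = 236.0
Eq. 2: 1.35(98) = 132.3
Eq. 3: 1.2(98) + 1.5(64) + 0.7(39) = 240.9
Eq. 4: 1.25(98) + 1.5(16) + 0.2(76) = 161.7
Eq. 5: 1.0(98) - 1.4(76) = -8.4
Maximum is from combination 3.

240.9 psf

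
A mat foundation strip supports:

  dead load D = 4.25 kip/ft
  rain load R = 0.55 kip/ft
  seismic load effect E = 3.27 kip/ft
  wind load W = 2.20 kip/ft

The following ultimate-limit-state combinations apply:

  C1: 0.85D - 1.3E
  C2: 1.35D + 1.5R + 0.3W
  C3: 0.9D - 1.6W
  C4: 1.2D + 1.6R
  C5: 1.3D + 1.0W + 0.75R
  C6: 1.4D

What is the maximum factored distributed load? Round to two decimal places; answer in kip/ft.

C1: 0.85(4.25) - 1.3(3.27) = -0.64
C2: 1.35(4.25) + 1.5(0.55) + 0.3(2.20) = 7.22
C3: 0.9(4.25) - 1.6(2.20) = 0.31
C4: 1.2(4.25) + 1.6(0.55) = 5.98
C5: 1.3(4.25) + 1.0(2.20) + 0.75(0.55) = 8.14
C6: 1.4(4.25) = 5.95
Combination 5 governs: w_u = 8.14 kip/ft.

8.14 kip/ft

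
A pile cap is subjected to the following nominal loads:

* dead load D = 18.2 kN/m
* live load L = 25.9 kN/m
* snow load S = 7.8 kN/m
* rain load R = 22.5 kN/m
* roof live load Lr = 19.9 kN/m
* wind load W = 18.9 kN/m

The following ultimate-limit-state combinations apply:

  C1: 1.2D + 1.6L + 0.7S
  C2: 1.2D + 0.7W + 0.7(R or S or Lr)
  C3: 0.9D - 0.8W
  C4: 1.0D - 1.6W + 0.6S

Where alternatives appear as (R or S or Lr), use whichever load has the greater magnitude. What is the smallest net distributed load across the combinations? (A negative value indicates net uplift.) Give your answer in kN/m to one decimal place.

-7.4 kN/m

(R or S or Lr) → R = 22.5 kN/m.
C1: 1.2(18.2) + 1.6(25.9) + 0.7(7.8) = 21.8 + 41.4 + 5.5 = 68.7
C2: 1.2(18.2) + 0.7(18.9) + 0.7(22.5) = 21.8 + 13.2 + 15.8 = 50.8
C3: 0.9(18.2) - 0.8(18.9) = 16.4 - 15.1 = 1.3
C4: 1.0(18.2) - 1.6(18.9) + 0.6(7.8) = -7.4
Combination 4 gives the minimum: -7.4 kN/m.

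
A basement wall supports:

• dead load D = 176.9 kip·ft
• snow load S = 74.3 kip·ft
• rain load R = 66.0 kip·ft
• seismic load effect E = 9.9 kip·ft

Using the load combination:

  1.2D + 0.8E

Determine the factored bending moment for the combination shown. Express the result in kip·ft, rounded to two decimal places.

220.20 kip·ft

1.2(176.9) + 0.8(9.9) = 212.28 + 7.92 = 220.20
M_u = 220.20 kip·ft.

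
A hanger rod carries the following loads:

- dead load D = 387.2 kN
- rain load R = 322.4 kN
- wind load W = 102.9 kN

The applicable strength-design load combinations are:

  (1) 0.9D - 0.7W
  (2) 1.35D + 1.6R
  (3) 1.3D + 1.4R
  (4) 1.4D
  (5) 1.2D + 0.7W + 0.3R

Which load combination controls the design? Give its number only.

Combination 2

(1) 0.9(387.2) - 0.7(102.9) = 348.5 - 72.0 = 276.5
(2) 1.35(387.2) + 1.6(322.4) = 1038.6
(3) 1.3(387.2) + 1.4(322.4) = 954.7
(4) 1.4(387.2) = 542.1
(5) 1.2(387.2) + 0.7(102.9) + 0.3(322.4) = 633.4
The largest value is 1038.6 kN from combination 2.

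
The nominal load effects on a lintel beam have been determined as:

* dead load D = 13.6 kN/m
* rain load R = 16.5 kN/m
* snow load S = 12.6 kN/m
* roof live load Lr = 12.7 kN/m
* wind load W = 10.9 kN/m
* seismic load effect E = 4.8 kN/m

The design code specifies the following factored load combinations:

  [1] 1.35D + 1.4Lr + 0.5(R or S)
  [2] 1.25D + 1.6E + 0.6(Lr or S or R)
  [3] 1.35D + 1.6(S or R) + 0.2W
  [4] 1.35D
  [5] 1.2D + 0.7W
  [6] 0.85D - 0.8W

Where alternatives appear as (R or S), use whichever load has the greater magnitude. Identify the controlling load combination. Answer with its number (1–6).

(R or S) → R = 16.5 kN/m; (Lr or S or R) → R = 16.5 kN/m; (S or R) → R = 16.5 kN/m.
[1] 1.35(13.6) + 1.4(12.7) + 0.5(16.5) = 44.4
[2] 1.25(13.6) + 1.6(4.8) + 0.6(16.5) = 17.0 + 7.7 + 9.9 = 34.6
[3] 1.35(13.6) + 1.6(16.5) + 0.2(10.9) = 46.9
[4] 1.35(13.6) = 18.4
[5] 1.2(13.6) + 0.7(10.9) = 24.0
[6] 0.85(13.6) - 0.8(10.9) = 2.8
The largest value is 46.9 kN/m from combination 3.

Combination 3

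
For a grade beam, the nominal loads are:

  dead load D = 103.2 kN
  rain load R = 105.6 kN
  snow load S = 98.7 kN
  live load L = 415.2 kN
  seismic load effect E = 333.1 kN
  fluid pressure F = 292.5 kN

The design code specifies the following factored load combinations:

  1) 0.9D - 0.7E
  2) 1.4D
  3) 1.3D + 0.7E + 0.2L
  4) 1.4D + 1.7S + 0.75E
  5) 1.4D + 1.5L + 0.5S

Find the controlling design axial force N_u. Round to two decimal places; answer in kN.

1) 0.9(103.2) - 0.7(333.1) = -140.29
2) 1.4(103.2) = 144.48
3) 1.3(103.2) + 0.7(333.1) + 0.2(415.2) = 450.37
4) 1.4(103.2) + 1.7(98.7) + 0.75(333.1) = 562.10
5) 1.4(103.2) + 1.5(415.2) + 0.5(98.7) = 816.63
The controlling combination is 5, giving 816.63 kN.

816.63 kN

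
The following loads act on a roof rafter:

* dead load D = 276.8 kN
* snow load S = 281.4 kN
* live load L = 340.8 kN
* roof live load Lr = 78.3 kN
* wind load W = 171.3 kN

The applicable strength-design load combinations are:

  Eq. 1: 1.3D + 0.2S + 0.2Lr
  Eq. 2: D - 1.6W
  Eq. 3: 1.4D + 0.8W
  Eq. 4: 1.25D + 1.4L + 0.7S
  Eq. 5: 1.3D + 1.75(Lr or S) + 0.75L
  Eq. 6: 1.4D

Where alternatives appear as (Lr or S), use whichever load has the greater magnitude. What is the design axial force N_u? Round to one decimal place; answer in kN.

(Lr or S) → S = 281.4 kN.
Eq. 1: 1.3(276.8) + 0.2(281.4) + 0.2(78.3) = 359.8 + 56.3 + 15.7 = 431.8
Eq. 2: 1.0(276.8) - 1.6(171.3) = 276.8 - 274.1 = 2.7
Eq. 3: 1.4(276.8) + 0.8(171.3) = 524.6
Eq. 4: 1.25(276.8) + 1.4(340.8) + 0.7(281.4) = 346.0 + 477.1 + 197.0 = 1020.1
Eq. 5: 1.3(276.8) + 1.75(281.4) + 0.75(340.8) = 359.8 + 492.5 + 255.6 = 1107.9
Eq. 6: 1.4(276.8) = 387.5
Combination 5 governs: N_u = 1107.9 kN.

1107.9 kN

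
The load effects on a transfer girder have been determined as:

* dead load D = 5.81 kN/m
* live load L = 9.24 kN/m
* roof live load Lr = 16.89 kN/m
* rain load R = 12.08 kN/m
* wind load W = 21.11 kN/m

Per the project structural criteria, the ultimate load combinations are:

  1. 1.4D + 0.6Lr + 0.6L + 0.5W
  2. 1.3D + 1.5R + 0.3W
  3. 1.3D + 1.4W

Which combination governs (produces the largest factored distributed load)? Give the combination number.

Combination 3

1. 1.4(5.81) + 0.6(16.89) + 0.6(9.24) + 0.5(21.11) = 34.37
2. 1.3(5.81) + 1.5(12.08) + 0.3(21.11) = 32.01
3. 1.3(5.81) + 1.4(21.11) = 37.11
The largest value is 37.11 kN/m from combination 3.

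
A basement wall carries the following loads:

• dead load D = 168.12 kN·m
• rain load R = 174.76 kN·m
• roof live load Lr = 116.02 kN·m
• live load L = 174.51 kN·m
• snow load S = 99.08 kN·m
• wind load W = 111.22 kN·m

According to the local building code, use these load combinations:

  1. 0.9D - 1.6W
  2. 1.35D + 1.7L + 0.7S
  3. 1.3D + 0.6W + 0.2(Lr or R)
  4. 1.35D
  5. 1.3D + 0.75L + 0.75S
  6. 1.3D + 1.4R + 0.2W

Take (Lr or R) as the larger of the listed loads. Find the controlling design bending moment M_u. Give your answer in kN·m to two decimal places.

592.99 kN·m

(Lr or R) → R = 174.76 kN·m.
1. 0.9(168.12) - 1.6(111.22) = 151.31 - 177.95 = -26.64
2. 1.35(168.12) + 1.7(174.51) + 0.7(99.08) = 226.96 + 296.67 + 69.36 = 592.99
3. 1.3(168.12) + 0.6(111.22) + 0.2(174.76) = 218.56 + 66.73 + 34.95 = 320.24
4. 1.35(168.12) = 226.96
5. 1.3(168.12) + 0.75(174.51) + 0.75(99.08) = 218.56 + 130.88 + 74.31 = 423.75
6. 1.3(168.12) + 1.4(174.76) + 0.2(111.22) = 218.56 + 244.66 + 22.24 = 485.46
The controlling combination is 2, giving 592.99 kN·m.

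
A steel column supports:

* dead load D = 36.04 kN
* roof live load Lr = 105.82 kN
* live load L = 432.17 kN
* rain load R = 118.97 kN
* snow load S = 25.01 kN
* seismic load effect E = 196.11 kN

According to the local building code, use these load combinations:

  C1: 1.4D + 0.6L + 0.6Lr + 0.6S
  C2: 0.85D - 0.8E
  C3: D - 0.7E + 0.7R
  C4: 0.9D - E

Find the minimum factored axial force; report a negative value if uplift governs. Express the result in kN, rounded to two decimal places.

-163.67 kN

C1: 1.4(36.04) + 0.6(432.17) + 0.6(105.82) + 0.6(25.01) = 50.46 + 259.30 + 63.49 + 15.01 = 388.26
C2: 0.85(36.04) - 0.8(196.11) = -126.25
C3: 1.0(36.04) - 0.7(196.11) + 0.7(118.97) = 36.04 - 137.28 + 83.28 = -17.96
C4: 0.9(36.04) - 1.0(196.11) = 32.44 - 196.11 = -163.67
Combination 4 gives the minimum: -163.67 kN.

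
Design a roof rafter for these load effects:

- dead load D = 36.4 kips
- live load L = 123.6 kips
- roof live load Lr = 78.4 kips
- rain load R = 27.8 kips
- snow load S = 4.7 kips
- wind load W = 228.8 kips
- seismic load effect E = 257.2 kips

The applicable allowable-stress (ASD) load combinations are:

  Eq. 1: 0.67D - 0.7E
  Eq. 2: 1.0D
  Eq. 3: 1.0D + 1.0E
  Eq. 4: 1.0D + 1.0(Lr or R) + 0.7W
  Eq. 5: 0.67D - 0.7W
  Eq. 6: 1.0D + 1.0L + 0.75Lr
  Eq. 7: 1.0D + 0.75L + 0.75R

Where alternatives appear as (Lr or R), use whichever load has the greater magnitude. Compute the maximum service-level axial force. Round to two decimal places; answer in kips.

293.60 kips

(Lr or R) → Lr = 78.4 kips.
Eq. 1: 0.67(36.4) - 0.7(257.2) = 24.39 - 180.04 = -155.65
Eq. 2: 1.0(36.4) = 36.40
Eq. 3: 1.0(36.4) + 1.0(257.2) = 36.40 + 257.20 = 293.60
Eq. 4: 1.0(36.4) + 1.0(78.4) + 0.7(228.8) = 36.40 + 78.40 + 160.16 = 274.96
Eq. 5: 0.67(36.4) - 0.7(228.8) = 24.39 - 160.16 = -135.77
Eq. 6: 1.0(36.4) + 1.0(123.6) + 0.75(78.4) = 36.40 + 123.60 + 58.80 = 218.80
Eq. 7: 1.0(36.4) + 0.75(123.6) + 0.75(27.8) = 36.40 + 92.70 + 20.85 = 149.95
Maximum is from combination 3.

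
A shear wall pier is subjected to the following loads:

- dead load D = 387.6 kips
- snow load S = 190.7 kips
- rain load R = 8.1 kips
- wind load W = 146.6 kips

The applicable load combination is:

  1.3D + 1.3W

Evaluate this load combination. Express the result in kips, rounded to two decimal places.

694.46 kips

1.3(387.6) + 1.3(146.6) = 694.46
P_u = 694.46 kips.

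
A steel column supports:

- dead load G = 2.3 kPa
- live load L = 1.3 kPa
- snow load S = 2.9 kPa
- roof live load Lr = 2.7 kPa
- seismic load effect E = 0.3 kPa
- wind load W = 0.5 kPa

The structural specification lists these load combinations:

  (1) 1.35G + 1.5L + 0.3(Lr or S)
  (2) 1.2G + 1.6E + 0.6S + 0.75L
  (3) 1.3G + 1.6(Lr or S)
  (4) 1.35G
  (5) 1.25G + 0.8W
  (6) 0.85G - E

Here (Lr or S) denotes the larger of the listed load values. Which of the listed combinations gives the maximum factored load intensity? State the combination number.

Combination 3

(Lr or S) → S = 2.9 kPa.
(1) 1.35(2.3) + 1.5(1.3) + 0.3(2.9) = 3.11 + 1.95 + 0.87 = 5.93
(2) 1.2(2.3) + 1.6(0.3) + 0.6(2.9) + 0.75(1.3) = 2.76 + 0.48 + 1.74 + 0.98 = 5.96
(3) 1.3(2.3) + 1.6(2.9) = 2.99 + 4.64 = 7.63
(4) 1.35(2.3) = 3.11
(5) 1.25(2.3) + 0.8(0.5) = 2.88 + 0.40 = 3.28
(6) 0.85(2.3) - 1.0(0.3) = 1.96 - 0.30 = 1.66
The largest value is 7.63 kPa from combination 3.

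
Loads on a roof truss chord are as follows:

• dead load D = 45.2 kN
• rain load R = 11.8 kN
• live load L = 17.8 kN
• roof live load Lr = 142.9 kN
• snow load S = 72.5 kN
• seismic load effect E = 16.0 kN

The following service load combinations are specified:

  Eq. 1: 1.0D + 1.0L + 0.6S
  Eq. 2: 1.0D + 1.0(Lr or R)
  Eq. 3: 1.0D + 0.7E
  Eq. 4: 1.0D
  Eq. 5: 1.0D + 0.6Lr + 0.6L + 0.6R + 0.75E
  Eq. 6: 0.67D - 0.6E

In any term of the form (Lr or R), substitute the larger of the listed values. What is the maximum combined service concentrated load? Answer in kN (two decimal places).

(Lr or R) → Lr = 142.9 kN.
Eq. 1: 1.0(45.2) + 1.0(17.8) + 0.6(72.5) = 45.20 + 17.80 + 43.50 = 106.50
Eq. 2: 1.0(45.2) + 1.0(142.9) = 45.20 + 142.90 = 188.10
Eq. 3: 1.0(45.2) + 0.7(16.0) = 45.20 + 11.20 = 56.40
Eq. 4: 1.0(45.2) = 45.20
Eq. 5: 1.0(45.2) + 0.6(142.9) + 0.6(17.8) + 0.6(11.8) + 0.75(16.0) = 45.20 + 85.74 + 10.68 + 7.08 + 12.00 = 160.70
Eq. 6: 0.67(45.2) - 0.6(16.0) = 30.28 - 9.60 = 20.68
Maximum is from combination 2.

188.10 kN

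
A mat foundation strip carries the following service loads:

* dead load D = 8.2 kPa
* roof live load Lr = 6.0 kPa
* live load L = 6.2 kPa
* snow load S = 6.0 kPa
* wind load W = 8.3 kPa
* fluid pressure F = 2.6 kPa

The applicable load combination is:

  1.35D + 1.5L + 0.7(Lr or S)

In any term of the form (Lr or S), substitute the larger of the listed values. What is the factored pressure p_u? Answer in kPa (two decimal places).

(Lr or S) → Lr = 6.0 kPa.
1.35(8.2) + 1.5(6.2) + 0.7(6.0) = 11.07 + 9.30 + 4.20 = 24.57
p_u = 24.57 kPa.

24.57 kPa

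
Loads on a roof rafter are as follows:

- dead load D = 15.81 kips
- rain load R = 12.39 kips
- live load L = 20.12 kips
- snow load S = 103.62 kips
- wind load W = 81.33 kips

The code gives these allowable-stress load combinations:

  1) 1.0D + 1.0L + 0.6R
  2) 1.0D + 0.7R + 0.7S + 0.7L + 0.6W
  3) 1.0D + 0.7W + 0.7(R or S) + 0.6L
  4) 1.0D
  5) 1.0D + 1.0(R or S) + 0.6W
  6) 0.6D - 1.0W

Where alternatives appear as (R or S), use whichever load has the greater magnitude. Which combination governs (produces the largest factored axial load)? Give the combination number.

(R or S) → S = 103.62 kips.
1) 1.0(15.81) + 1.0(20.12) + 0.6(12.39) = 15.81 + 20.12 + 7.43 = 43.36
2) 1.0(15.81) + 0.7(12.39) + 0.7(103.62) + 0.7(20.12) + 0.6(81.33) = 159.90
3) 1.0(15.81) + 0.7(81.33) + 0.7(103.62) + 0.6(20.12) = 157.35
4) 1.0(15.81) = 15.81
5) 1.0(15.81) + 1.0(103.62) + 0.6(81.33) = 15.81 + 103.62 + 48.80 = 168.23
6) 0.6(15.81) - 1.0(81.33) = 9.49 - 81.33 = -71.84
The largest value is 168.23 kips from combination 5.

Combination 5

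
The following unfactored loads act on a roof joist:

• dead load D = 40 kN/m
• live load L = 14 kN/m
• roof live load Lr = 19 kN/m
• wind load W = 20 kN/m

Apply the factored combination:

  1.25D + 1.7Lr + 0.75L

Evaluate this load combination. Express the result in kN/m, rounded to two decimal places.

92.80 kN/m

1.25(40) + 1.7(19) + 0.75(14) = 92.80
w_u = 92.80 kN/m.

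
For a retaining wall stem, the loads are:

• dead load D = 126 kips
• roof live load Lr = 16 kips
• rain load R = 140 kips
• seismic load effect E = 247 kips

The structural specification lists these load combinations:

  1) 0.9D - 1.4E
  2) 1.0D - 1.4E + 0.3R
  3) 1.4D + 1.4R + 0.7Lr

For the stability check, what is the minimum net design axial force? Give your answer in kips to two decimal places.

1) 0.9(126) - 1.4(247) = 113.40 - 345.80 = -232.40
2) 1.0(126) - 1.4(247) + 0.3(140) = 126.00 - 345.80 + 42.00 = -177.80
3) 1.4(126) + 1.4(140) + 0.7(16) = 176.40 + 196.00 + 11.20 = 383.60
Combination 1 gives the minimum: -232.40 kips.

-232.40 kips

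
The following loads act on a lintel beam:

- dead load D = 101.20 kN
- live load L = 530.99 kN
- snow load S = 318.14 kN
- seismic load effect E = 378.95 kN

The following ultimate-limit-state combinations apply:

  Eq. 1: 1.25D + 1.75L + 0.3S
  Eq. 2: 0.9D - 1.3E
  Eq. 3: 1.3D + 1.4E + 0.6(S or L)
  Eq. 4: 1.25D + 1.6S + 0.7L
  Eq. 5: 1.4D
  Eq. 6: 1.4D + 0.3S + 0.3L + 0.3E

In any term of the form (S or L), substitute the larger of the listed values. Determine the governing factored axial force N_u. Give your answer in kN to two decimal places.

1151.17 kN

(S or L) → L = 530.99 kN.
Eq. 1: 1.25(101.20) + 1.75(530.99) + 0.3(318.14) = 1151.17
Eq. 2: 0.9(101.20) - 1.3(378.95) = -401.56
Eq. 3: 1.3(101.20) + 1.4(378.95) + 0.6(530.99) = 980.68
Eq. 4: 1.25(101.20) + 1.6(318.14) + 0.7(530.99) = 1007.22
Eq. 5: 1.4(101.20) = 141.68
Eq. 6: 1.4(101.20) + 0.3(318.14) + 0.3(530.99) + 0.3(378.95) = 510.10
Maximum is from combination 1.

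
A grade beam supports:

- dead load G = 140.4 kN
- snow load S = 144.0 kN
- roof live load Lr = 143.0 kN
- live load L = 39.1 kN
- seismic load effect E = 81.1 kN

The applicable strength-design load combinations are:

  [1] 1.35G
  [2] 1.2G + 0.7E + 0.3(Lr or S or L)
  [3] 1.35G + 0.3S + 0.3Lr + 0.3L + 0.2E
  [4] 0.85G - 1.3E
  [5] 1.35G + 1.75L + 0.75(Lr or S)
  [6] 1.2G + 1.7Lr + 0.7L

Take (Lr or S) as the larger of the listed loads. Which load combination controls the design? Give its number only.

Combination 6

(Lr or S or L) → S = 144.0 kN; (Lr or S) → S = 144.0 kN.
[1] 1.35(140.4) = 189.54
[2] 1.2(140.4) + 0.7(81.1) + 0.3(144.0) = 168.48 + 56.77 + 43.20 = 268.45
[3] 1.35(140.4) + 0.3(144.0) + 0.3(143.0) + 0.3(39.1) + 0.2(81.1) = 189.54 + 43.20 + 42.90 + 11.73 + 16.22 = 303.59
[4] 0.85(140.4) - 1.3(81.1) = 119.34 - 105.43 = 13.91
[5] 1.35(140.4) + 1.75(39.1) + 0.75(144.0) = 189.54 + 68.43 + 108.00 = 365.97
[6] 1.2(140.4) + 1.7(143.0) + 0.7(39.1) = 168.48 + 243.10 + 27.37 = 438.95
The largest value is 438.95 kN from combination 6.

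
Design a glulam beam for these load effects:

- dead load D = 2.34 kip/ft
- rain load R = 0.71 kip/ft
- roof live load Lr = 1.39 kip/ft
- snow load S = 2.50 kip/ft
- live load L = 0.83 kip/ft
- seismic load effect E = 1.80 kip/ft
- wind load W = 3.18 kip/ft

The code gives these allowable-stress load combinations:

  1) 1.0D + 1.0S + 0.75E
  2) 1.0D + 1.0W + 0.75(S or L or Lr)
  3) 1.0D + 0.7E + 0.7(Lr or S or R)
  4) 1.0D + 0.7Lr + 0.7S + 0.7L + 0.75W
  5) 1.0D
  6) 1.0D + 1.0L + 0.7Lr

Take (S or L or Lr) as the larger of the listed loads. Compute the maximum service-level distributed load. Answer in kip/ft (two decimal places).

(S or L or Lr) → S = 2.50 kip/ft; (Lr or S or R) → S = 2.50 kip/ft.
1) 1.0(2.34) + 1.0(2.50) + 0.75(1.80) = 2.34 + 2.50 + 1.35 = 6.19
2) 1.0(2.34) + 1.0(3.18) + 0.75(2.50) = 2.34 + 3.18 + 1.88 = 7.40
3) 1.0(2.34) + 0.7(1.80) + 0.7(2.50) = 2.34 + 1.26 + 1.75 = 5.35
4) 1.0(2.34) + 0.7(1.39) + 0.7(2.50) + 0.7(0.83) + 0.75(3.18) = 2.34 + 0.97 + 1.75 + 0.58 + 2.39 = 8.03
5) 1.0(2.34) = 2.34
6) 1.0(2.34) + 1.0(0.83) + 0.7(1.39) = 2.34 + 0.83 + 0.97 = 4.14
Maximum is from combination 4.

8.03 kip/ft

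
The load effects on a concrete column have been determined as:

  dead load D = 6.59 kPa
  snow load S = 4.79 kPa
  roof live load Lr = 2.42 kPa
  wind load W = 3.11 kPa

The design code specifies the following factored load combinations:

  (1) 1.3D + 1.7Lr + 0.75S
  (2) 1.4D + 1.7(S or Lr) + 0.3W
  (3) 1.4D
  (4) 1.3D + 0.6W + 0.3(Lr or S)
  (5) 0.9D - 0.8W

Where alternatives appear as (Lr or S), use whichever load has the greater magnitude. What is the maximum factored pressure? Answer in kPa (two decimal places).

18.30 kPa

(S or Lr) → S = 4.79 kPa; (Lr or S) → S = 4.79 kPa.
(1) 1.3(6.59) + 1.7(2.42) + 0.75(4.79) = 8.57 + 4.11 + 3.59 = 16.27
(2) 1.4(6.59) + 1.7(4.79) + 0.3(3.11) = 9.23 + 8.14 + 0.93 = 18.30
(3) 1.4(6.59) = 9.23
(4) 1.3(6.59) + 0.6(3.11) + 0.3(4.79) = 11.87
(5) 0.9(6.59) - 0.8(3.11) = 5.93 - 2.49 = 3.44
Combination 2 governs: p_u = 18.30 kPa.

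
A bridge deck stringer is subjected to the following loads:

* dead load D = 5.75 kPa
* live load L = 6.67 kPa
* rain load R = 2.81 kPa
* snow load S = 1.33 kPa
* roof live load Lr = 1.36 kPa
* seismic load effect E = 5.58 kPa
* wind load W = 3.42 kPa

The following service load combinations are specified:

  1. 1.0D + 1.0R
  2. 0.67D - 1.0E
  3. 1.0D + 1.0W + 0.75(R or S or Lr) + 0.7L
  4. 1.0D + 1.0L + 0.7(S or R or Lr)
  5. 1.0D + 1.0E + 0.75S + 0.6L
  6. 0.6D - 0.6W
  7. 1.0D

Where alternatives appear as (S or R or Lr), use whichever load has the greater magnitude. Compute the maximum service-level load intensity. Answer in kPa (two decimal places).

(R or S or Lr) → R = 2.81 kPa; (S or R or Lr) → R = 2.81 kPa.
1. 1.0(5.75) + 1.0(2.81) = 5.75 + 2.81 = 8.56
2. 0.67(5.75) - 1.0(5.58) = 3.85 - 5.58 = -1.73
3. 1.0(5.75) + 1.0(3.42) + 0.75(2.81) + 0.7(6.67) = 5.75 + 3.42 + 2.11 + 4.67 = 15.95
4. 1.0(5.75) + 1.0(6.67) + 0.7(2.81) = 5.75 + 6.67 + 1.97 = 14.39
5. 1.0(5.75) + 1.0(5.58) + 0.75(1.33) + 0.6(6.67) = 5.75 + 5.58 + 1.00 + 4.00 = 16.33
6. 0.6(5.75) - 0.6(3.42) = 3.45 - 2.05 = 1.40
7. 1.0(5.75) = 5.75
Combination 5 governs: q = 16.33 kPa.

16.33 kPa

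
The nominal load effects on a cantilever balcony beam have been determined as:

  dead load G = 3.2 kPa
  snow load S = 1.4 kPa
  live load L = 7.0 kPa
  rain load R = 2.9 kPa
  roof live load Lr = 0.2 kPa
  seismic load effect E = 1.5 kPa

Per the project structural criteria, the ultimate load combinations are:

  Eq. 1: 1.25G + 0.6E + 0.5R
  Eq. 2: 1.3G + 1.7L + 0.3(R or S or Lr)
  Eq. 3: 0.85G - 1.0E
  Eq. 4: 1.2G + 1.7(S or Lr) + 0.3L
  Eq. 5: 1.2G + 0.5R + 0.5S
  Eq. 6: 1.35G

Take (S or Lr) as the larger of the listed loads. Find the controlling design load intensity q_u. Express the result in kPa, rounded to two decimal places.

16.93 kPa

(R or S or Lr) → R = 2.9 kPa; (S or Lr) → S = 1.4 kPa.
Eq. 1: 1.25(3.2) + 0.6(1.5) + 0.5(2.9) = 4.00 + 0.90 + 1.45 = 6.35
Eq. 2: 1.3(3.2) + 1.7(7.0) + 0.3(2.9) = 4.16 + 11.90 + 0.87 = 16.93
Eq. 3: 0.85(3.2) - 1.0(1.5) = 2.72 - 1.50 = 1.22
Eq. 4: 1.2(3.2) + 1.7(1.4) + 0.3(7.0) = 3.84 + 2.38 + 2.10 = 8.32
Eq. 5: 1.2(3.2) + 0.5(2.9) + 0.5(1.4) = 3.84 + 1.45 + 0.70 = 5.99
Eq. 6: 1.35(3.2) = 4.32
Combination 2 governs: q_u = 16.93 kPa.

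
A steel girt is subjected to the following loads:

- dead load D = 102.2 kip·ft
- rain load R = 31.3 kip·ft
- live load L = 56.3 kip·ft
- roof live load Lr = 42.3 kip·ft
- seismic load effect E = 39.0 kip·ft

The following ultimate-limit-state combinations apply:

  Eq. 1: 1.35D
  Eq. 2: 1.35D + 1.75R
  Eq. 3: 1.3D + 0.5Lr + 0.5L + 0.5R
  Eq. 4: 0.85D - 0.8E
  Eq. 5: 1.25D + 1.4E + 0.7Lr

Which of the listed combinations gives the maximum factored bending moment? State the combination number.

Combination 5

Eq. 1: 1.35(102.2) = 138.0
Eq. 2: 1.35(102.2) + 1.75(31.3) = 192.7
Eq. 3: 1.3(102.2) + 0.5(42.3) + 0.5(56.3) + 0.5(31.3) = 197.8
Eq. 4: 0.85(102.2) - 0.8(39.0) = 86.9 - 31.2 = 55.7
Eq. 5: 1.25(102.2) + 1.4(39.0) + 0.7(42.3) = 127.8 + 54.6 + 29.6 = 212.0
The largest value is 212.0 kip·ft from combination 5.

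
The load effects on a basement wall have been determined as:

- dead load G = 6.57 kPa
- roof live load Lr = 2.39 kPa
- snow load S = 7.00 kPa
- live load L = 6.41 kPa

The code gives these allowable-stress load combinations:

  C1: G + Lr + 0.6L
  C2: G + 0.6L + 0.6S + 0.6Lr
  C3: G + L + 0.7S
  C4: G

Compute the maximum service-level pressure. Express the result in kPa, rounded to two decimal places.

C1: 1.0(6.57) + 1.0(2.39) + 0.6(6.41) = 6.57 + 2.39 + 3.85 = 12.81
C2: 1.0(6.57) + 0.6(6.41) + 0.6(7.00) + 0.6(2.39) = 6.57 + 3.85 + 4.20 + 1.43 = 16.05
C3: 1.0(6.57) + 1.0(6.41) + 0.7(7.00) = 6.57 + 6.41 + 4.90 = 17.88
C4: 1.0(6.57) = 6.57
The controlling combination is 3, giving 17.88 kPa.

17.88 kPa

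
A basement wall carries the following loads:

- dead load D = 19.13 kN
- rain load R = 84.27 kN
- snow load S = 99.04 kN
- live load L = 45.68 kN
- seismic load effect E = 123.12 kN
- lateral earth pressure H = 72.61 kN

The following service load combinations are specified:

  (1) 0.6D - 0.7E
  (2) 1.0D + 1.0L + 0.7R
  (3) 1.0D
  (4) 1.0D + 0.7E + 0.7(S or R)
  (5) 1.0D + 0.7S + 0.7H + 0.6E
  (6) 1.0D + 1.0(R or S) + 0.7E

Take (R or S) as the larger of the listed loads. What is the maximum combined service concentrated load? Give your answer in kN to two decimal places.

213.16 kN

(S or R) → S = 99.04 kN; (R or S) → S = 99.04 kN.
(1) 0.6(19.13) - 0.7(123.12) = -74.71
(2) 1.0(19.13) + 1.0(45.68) + 0.7(84.27) = 19.13 + 45.68 + 58.99 = 123.80
(3) 1.0(19.13) = 19.13
(4) 1.0(19.13) + 0.7(123.12) + 0.7(99.04) = 19.13 + 86.18 + 69.33 = 174.64
(5) 1.0(19.13) + 0.7(99.04) + 0.7(72.61) + 0.6(123.12) = 19.13 + 69.33 + 50.83 + 73.87 = 213.16
(6) 1.0(19.13) + 1.0(99.04) + 0.7(123.12) = 19.13 + 99.04 + 86.18 = 204.35
Combination 5 governs: P = 213.16 kN.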